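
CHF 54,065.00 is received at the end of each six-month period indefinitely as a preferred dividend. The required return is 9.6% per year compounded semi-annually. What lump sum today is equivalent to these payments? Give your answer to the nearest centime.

CHF 1,126,354.17

Periodic rate r = 0.096/2 per half-year.
Level perpetuity: PV = PMT / r = 54,065 / (0.096/2) = CHF 1,126,354.17.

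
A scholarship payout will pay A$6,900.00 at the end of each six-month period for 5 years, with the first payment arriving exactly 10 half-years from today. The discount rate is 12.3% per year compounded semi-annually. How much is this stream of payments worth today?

Ordinary annuity of 10 payments, first payment at period 10.
Periodic rate r = 0.123/2 per half-year; n is counted in half-years.
The ordinary-annuity PV formula values the stream one period before the first payment (period 9); discount that back 9 periods:
PV₀ = 6,900 × [1 − (1+r)^−10] / r × (1+r)^−9 = A$29,469.41

A$29,469.41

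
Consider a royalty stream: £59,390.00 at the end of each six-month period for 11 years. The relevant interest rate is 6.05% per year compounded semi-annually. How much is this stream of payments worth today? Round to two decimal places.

£944,127.33

This is an ordinary annuity: 22 payments of £59,390.00 at the end of each six-month period.
Periodic rate r = 0.0605/2 per half-year; n is counted in half-years.
PV = PMT × [(1 − (1+r)^−n)/r] = 59,390 × [1 − (1+r)^−22] / r = £944,127.33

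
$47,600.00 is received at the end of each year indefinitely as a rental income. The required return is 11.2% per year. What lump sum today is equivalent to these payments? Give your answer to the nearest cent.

$425,000.00

Periodic rate r = 0.112 per year.
Level perpetuity: PV = PMT / r = 47,600 / (0.112) = $425,000.00.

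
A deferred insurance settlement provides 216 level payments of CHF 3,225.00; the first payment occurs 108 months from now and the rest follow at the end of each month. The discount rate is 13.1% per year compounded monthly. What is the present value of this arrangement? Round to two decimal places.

Ordinary annuity of 216 payments, first payment at period 108.
Periodic rate r = 0.131/12 per month; n is counted in months.
The ordinary-annuity PV formula values the stream one period before the first payment (period 107); discount that back 107 periods:
PV₀ = 3,225 × [1 − (1+r)^−216] / r × (1+r)^−107 = CHF 83,588.89

CHF 83,588.89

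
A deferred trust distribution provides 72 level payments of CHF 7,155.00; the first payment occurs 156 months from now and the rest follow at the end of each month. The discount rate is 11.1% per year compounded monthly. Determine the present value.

Ordinary annuity of 72 payments, first payment at period 156.
Periodic rate r = 0.111/12 per month; n is counted in months.
The ordinary-annuity PV formula values the stream one period before the first payment (period 155); discount that back 155 periods:
PV₀ = 7,155 × [1 − (1+r)^−72] / r × (1+r)^−155 = CHF 89,970.95

CHF 89,970.95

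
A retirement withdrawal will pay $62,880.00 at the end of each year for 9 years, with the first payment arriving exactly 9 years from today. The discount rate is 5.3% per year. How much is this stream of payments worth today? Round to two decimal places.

$291,769.65

Ordinary annuity of 9 payments, first payment at period 9.
Periodic rate r = 0.053 per year.
The ordinary-annuity PV formula values the stream one period before the first payment (period 8); discount that back 8 periods:
PV₀ = 62,880 × [1 − (1+r)^−9] / r × (1+r)^−8 = $291,769.65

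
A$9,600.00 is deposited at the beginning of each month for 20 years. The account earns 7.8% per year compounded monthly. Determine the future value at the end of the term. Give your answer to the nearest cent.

This is an annuity due: 240 deposits of A$9,600.00 at the beginning of each month.
Periodic rate r = 0.078/12 per month; n is counted in months.
FV = PMT × [((1+r)^n − 1)/r] × (1+r) = 9,600 × [(1+r)^240 − 1] / r × (1+r) = A$5,551,953.50

A$5,551,953.50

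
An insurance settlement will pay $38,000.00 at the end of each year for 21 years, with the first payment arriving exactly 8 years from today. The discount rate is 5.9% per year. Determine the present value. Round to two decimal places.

Ordinary annuity of 21 payments, first payment at period 8.
Periodic rate r = 0.059 per year.
The ordinary-annuity PV formula values the stream one period before the first payment (period 7); discount that back 7 periods:
PV₀ = 38,000 × [1 − (1+r)^−21] / r × (1+r)^−7 = $301,807.93

$301,807.93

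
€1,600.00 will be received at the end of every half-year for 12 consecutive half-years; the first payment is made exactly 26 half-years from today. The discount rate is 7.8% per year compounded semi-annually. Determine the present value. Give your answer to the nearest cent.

Ordinary annuity of 12 payments, first payment at period 26.
Periodic rate r = 0.078/2 per half-year; n is counted in half-years.
The ordinary-annuity PV formula values the stream one period before the first payment (period 25); discount that back 25 periods:
PV₀ = 1,600 × [1 − (1+r)^−12] / r × (1+r)^−25 = €5,803.53

€5,803.53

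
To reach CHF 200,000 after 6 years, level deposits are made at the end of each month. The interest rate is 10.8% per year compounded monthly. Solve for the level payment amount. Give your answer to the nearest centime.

CHF 1,986.36

Level ordinary annuity; solve FV = PMT × [((1+r)^n − 1)/r] for PMT.
Periodic rate r = 0.108/12 per month; n is counted in months.
With n = 72: PMT = 200,000 / ([((1+r)^n − 1)/r]) = CHF 1,986.36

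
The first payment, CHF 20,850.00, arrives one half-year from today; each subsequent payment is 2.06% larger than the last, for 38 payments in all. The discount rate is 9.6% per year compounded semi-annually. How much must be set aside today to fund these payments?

Periodic rate r = 0.096/2 per half-year; n is counted in half-years.
Growing ordinary annuity: PV = PMT₁ × [1 − ((1+g)/(1+r))^n] / (r − g) = 20,850 × [1 − ((1+0.0206)/(1+r))^38] / (r − 0.0206) = CHF 482,889.12.

CHF 482,889.12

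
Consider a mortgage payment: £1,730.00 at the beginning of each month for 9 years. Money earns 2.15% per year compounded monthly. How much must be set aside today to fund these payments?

£170,041.23

This is an annuity due: 108 payments of £1,730.00 at the beginning of each month.
Periodic rate r = 0.0215/12 per month; n is counted in months.
PV = PMT × [(1 − (1+r)^−n)/r] × (1+r) = 1,730 × [1 − (1+r)^−108] / r × (1+r) = £170,041.23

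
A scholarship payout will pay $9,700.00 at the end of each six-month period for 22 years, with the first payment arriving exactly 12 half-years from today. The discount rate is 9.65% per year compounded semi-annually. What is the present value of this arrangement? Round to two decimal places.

$104,662.49

Ordinary annuity of 44 payments, first payment at period 12.
Periodic rate r = 0.0965/2 per half-year; n is counted in half-years.
The ordinary-annuity PV formula values the stream one period before the first payment (period 11); discount that back 11 periods:
PV₀ = 9,700 × [1 − (1+r)^−44] / r × (1+r)^−11 = $104,662.49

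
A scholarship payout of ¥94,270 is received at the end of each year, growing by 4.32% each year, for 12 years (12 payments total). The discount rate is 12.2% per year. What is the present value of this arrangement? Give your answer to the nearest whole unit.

Periodic rate r = 0.122 per year.
Growing ordinary annuity: PV = PMT₁ × [1 − ((1+g)/(1+r))^n] / (r − g) = 94,270 × [1 − ((1+0.0432)/(1+r))^12] / (r − 0.0432) = ¥697,040.

¥697,040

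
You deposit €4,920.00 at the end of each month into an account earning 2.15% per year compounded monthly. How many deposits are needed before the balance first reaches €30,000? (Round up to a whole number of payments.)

Periodic rate r = 0.0215/12 per month; n is counted in months.
Ordinary annuity FV: 30,000 = 4,920 × [((1+r)^n − 1)/r].
(1+r)^n = 1 + 30,000 × r / 4,920, so n = ln(1 + 30,000·r/4,920) / ln(1+r) = 6.07.
Round up to a whole number of payments: n = 7.

7 payments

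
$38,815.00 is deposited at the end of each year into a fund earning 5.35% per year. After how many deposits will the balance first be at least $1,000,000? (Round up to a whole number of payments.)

Periodic rate r = 0.0535 per year.
Ordinary annuity FV: 1,000,000 = 38,815 × [((1+r)^n − 1)/r].
(1+r)^n = 1 + 1,000,000 × r / 38,815, so n = ln(1 + 1,000,000·r/38,815) / ln(1+r) = 16.62.
Round up to a whole number of payments: n = 17.

17 payments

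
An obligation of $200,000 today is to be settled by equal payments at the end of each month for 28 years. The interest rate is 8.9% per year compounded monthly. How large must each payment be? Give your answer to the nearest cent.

$1,618.49

Level ordinary annuity; solve PV = PMT × [(1 − (1+r)^−n)/r] for PMT.
Periodic rate r = 0.089/12 per month; n is counted in months.
With n = 336: PMT = 200,000 / ([(1 − (1+r)^−n)/r]) = $1,618.49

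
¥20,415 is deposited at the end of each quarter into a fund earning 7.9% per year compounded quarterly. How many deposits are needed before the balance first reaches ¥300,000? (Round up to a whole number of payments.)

Periodic rate r = 0.079/4 per quarter; n is counted in quarters.
Ordinary annuity FV: 300,000 = 20,415 × [((1+r)^n − 1)/r].
(1+r)^n = 1 + 300,000 × r / 20,415, so n = ln(1 + 300,000·r/20,415) / ln(1+r) = 13.03.
Round up to a whole number of payments: n = 14.

14 payments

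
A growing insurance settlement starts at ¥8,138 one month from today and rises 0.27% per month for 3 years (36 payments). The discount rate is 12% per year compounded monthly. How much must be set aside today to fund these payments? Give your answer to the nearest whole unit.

¥256,212

Periodic rate r = 0.12/12 per month; n is counted in months.
Growing ordinary annuity: PV = PMT₁ × [1 − ((1+g)/(1+r))^n] / (r − g) = 8,138 × [1 − ((1+0.0027)/(1+r))^36] / (r − 0.0027) = ¥256,212.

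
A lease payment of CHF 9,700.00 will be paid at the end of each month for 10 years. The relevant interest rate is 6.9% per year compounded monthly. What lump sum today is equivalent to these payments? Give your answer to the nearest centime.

CHF 839,145.73

This is an ordinary annuity: 120 payments of CHF 9,700.00 at the end of each month.
Periodic rate r = 0.069/12 per month; n is counted in months.
PV = PMT × [(1 − (1+r)^−n)/r] = 9,700 × [1 − (1+r)^−120] / r = CHF 839,145.73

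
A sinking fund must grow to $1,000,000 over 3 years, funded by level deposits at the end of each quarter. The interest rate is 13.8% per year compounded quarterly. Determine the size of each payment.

Level ordinary annuity; solve FV = PMT × [((1+r)^n − 1)/r] for PMT.
Periodic rate r = 0.138/4 per quarter; n is counted in quarters.
With n = 12: PMT = 1,000,000 / ([((1+r)^n − 1)/r]) = $68,679.67

$68,679.67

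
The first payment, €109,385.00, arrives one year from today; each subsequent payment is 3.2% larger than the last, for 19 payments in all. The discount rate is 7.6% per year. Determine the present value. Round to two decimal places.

Periodic rate r = 0.076 per year.
Growing ordinary annuity: PV = PMT₁ × [1 − ((1+g)/(1+r))^n] / (r − g) = 109,385 × [1 − ((1+0.032)/(1+r))^19] / (r − 0.032) = €1,361,453.52.

€1,361,453.52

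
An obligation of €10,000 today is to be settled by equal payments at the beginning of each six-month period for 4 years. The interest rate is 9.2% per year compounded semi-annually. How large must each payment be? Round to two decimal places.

€1,455.35

Level annuity due; solve PV = PMT × [(1 − (1+r)^−n)/r] × (1+r) for PMT.
Periodic rate r = 0.092/2 per half-year; n is counted in half-years.
With n = 8: PMT = 10,000 / ([(1 − (1+r)^−n)/r] × (1+r)) = €1,455.35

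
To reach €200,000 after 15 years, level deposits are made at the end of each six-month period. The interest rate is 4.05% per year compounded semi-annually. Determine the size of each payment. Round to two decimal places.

€4,910.71

Level ordinary annuity; solve FV = PMT × [((1+r)^n − 1)/r] for PMT.
Periodic rate r = 0.0405/2 per half-year; n is counted in half-years.
With n = 30: PMT = 200,000 / ([((1+r)^n − 1)/r]) = €4,910.71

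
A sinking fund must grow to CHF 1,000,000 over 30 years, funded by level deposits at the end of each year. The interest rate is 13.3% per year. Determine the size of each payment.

Level ordinary annuity; solve FV = PMT × [((1+r)^n − 1)/r] for PMT.
Periodic rate r = 0.133 per year.
With n = 30: PMT = 1,000,000 / ([((1+r)^n − 1)/r]) = CHF 3,216.11

CHF 3,216.11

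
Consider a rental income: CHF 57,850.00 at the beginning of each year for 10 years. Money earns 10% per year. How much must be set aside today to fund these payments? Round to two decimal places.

CHF 391,009.53

This is an annuity due: 10 payments of CHF 57,850.00 at the beginning of each year.
Periodic rate r = 0.1 per year.
PV = PMT × [(1 − (1+r)^−n)/r] × (1+r) = 57,850 × [1 − (1+r)^−10] / r × (1+r) = CHF 391,009.53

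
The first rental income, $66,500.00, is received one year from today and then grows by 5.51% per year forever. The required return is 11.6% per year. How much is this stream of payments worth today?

Periodic rate r = 0.116 per year.
Growing perpetuity (Gordon): PV = PMT₁ / (r − g) = 66,500 / (r − 0.0551) = $1,091,954.02.

$1,091,954.02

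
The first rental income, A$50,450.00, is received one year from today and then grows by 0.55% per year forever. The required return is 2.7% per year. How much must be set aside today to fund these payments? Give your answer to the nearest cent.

A$2,346,511.63

Periodic rate r = 0.027 per year.
Growing perpetuity (Gordon): PV = PMT₁ / (r − g) = 50,450 / (r − 0.0055) = A$2,346,511.63.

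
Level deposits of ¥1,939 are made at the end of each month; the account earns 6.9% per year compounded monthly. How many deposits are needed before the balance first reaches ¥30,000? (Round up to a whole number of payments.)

Periodic rate r = 0.069/12 per month; n is counted in months.
Ordinary annuity FV: 30,000 = 1,939 × [((1+r)^n − 1)/r].
(1+r)^n = 1 + 30,000 × r / 1,939, so n = ln(1 + 30,000·r/1,939) / ln(1+r) = 14.86.
Round up to a whole number of payments: n = 15.

15 payments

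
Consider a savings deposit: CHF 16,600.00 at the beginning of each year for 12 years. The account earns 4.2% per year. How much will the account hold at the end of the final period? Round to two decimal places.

This is an annuity due: 12 deposits of CHF 16,600.00 at the beginning of each year.
Periodic rate r = 0.042 per year.
FV = PMT × [((1+r)^n − 1)/r] × (1+r) = 16,600 × [(1+r)^12 − 1] / r × (1+r) = CHF 262,906.08

CHF 262,906.08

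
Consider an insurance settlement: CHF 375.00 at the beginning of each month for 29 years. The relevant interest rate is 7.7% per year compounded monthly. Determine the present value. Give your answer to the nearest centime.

This is an annuity due: 348 payments of CHF 375.00 at the beginning of each month.
Periodic rate r = 0.077/12 per month; n is counted in months.
PV = PMT × [(1 − (1+r)^−n)/r] × (1+r) = 375 × [1 − (1+r)^−348] / r × (1+r) = CHF 52,465.91

CHF 52,465.91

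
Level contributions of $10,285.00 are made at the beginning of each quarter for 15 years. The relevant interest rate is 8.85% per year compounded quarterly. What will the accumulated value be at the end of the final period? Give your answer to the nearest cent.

This is an annuity due: 60 deposits of $10,285.00 at the beginning of each quarter.
Periodic rate r = 0.0885/4 per quarter; n is counted in quarters.
FV = PMT × [((1+r)^n − 1)/r] × (1+r) = 10,285 × [(1+r)^60 − 1] / r × (1+r) = $1,291,161.14

$1,291,161.14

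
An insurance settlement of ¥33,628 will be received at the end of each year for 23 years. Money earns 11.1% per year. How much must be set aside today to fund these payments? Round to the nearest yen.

¥276,042

This is an ordinary annuity: 23 payments of ¥33,628 at the end of each year.
Periodic rate r = 0.111 per year.
PV = PMT × [(1 − (1+r)^−n)/r] = 33,628 × [1 − (1+r)^−23] / r = ¥276,042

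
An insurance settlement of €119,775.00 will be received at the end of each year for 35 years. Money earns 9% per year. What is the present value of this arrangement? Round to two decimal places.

This is an ordinary annuity: 35 payments of €119,775.00 at the end of each year.
Periodic rate r = 0.09 per year.
PV = PMT × [(1 − (1+r)^−n)/r] = 119,775 × [1 − (1+r)^−35] / r = €1,265,641.04

€1,265,641.04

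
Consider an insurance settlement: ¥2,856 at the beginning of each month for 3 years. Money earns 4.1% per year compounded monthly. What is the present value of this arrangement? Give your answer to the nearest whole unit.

¥96,919

This is an annuity due: 36 payments of ¥2,856 at the beginning of each month.
Periodic rate r = 0.041/12 per month; n is counted in months.
PV = PMT × [(1 − (1+r)^−n)/r] × (1+r) = 2,856 × [1 − (1+r)^−36] / r × (1+r) = ¥96,919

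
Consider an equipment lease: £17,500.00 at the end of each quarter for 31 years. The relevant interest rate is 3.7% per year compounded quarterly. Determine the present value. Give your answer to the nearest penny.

£1,287,873.29

This is an ordinary annuity: 124 payments of £17,500.00 at the end of each quarter.
Periodic rate r = 0.037/4 per quarter; n is counted in quarters.
PV = PMT × [(1 − (1+r)^−n)/r] = 17,500 × [1 − (1+r)^−124] / r = £1,287,873.29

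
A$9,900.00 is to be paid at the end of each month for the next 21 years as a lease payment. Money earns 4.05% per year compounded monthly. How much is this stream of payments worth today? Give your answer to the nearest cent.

This is an ordinary annuity: 252 payments of A$9,900.00 at the end of each month.
Periodic rate r = 0.0405/12 per month; n is counted in months.
PV = PMT × [(1 − (1+r)^−n)/r] = 9,900 × [1 − (1+r)^−252] / r = A$1,678,413.83

A$1,678,413.83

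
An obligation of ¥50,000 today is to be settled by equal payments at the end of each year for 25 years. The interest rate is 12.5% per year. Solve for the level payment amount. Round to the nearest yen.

Level ordinary annuity; solve PV = PMT × [(1 − (1+r)^−n)/r] for PMT.
Periodic rate r = 0.125 per year.
With n = 25: PMT = 50,000 / ([(1 − (1+r)^−n)/r]) = ¥6,597

¥6,597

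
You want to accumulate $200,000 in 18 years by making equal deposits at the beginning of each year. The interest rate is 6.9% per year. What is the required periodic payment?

$5,555.90

Level annuity due; solve FV = PMT × [((1+r)^n − 1)/r] × (1+r) for PMT.
Periodic rate r = 0.069 per year.
With n = 18: PMT = 200,000 / ([((1+r)^n − 1)/r] × (1+r)) = $5,555.90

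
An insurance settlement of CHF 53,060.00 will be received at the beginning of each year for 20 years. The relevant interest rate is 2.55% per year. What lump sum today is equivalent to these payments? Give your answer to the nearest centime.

This is an annuity due: 20 payments of CHF 53,060.00 at the beginning of each year.
Periodic rate r = 0.0255 per year.
PV = PMT × [(1 − (1+r)^−n)/r] × (1+r) = 53,060 × [1 − (1+r)^−20] / r × (1+r) = CHF 844,260.91

CHF 844,260.91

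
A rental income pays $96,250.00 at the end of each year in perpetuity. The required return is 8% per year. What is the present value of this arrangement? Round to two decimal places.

Periodic rate r = 0.08 per year.
Level perpetuity: PV = PMT / r = 96,250 / (0.08) = $1,203,125.00.

$1,203,125.00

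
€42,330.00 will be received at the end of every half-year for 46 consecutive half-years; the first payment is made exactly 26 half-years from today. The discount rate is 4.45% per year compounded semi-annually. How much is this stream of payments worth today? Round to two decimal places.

€698,656.96

Ordinary annuity of 46 payments, first payment at period 26.
Periodic rate r = 0.0445/2 per half-year; n is counted in half-years.
The ordinary-annuity PV formula values the stream one period before the first payment (period 25); discount that back 25 periods:
PV₀ = 42,330 × [1 − (1+r)^−46] / r × (1+r)^−25 = €698,656.96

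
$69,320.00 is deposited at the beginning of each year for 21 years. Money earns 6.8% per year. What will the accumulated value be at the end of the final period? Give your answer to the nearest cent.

This is an annuity due: 21 deposits of $69,320.00 at the beginning of each year.
Periodic rate r = 0.068 per year.
FV = PMT × [((1+r)^n − 1)/r] × (1+r) = 69,320 × [(1+r)^21 − 1] / r × (1+r) = $3,245,550.60

$3,245,550.60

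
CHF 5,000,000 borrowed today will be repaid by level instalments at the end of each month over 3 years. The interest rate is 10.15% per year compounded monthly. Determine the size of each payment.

CHF 161,688.29

Level ordinary annuity; solve PV = PMT × [(1 − (1+r)^−n)/r] for PMT.
Periodic rate r = 0.1015/12 per month; n is counted in months.
With n = 36: PMT = 5,000,000 / ([(1 − (1+r)^−n)/r]) = CHF 161,688.29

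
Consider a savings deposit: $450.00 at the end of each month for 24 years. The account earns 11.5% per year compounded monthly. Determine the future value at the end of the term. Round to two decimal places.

$685,263.46

This is an ordinary annuity: 288 deposits of $450.00 at the end of each month.
Periodic rate r = 0.115/12 per month; n is counted in months.
FV = PMT × [((1+r)^n − 1)/r] = 450 × [(1+r)^288 − 1] / r = $685,263.46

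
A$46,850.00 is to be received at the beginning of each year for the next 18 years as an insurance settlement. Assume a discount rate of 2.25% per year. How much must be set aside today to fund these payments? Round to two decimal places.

A$702,641.47

This is an annuity due: 18 payments of A$46,850.00 at the beginning of each year.
Periodic rate r = 0.0225 per year.
PV = PMT × [(1 − (1+r)^−n)/r] × (1+r) = 46,850 × [1 − (1+r)^−18] / r × (1+r) = A$702,641.47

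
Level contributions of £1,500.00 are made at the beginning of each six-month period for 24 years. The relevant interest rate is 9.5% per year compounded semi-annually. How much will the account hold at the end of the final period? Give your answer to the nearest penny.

This is an annuity due: 48 deposits of £1,500.00 at the beginning of each six-month period.
Periodic rate r = 0.095/2 per half-year; n is counted in half-years.
FV = PMT × [((1+r)^n − 1)/r] × (1+r) = 1,500 × [(1+r)^48 − 1] / r × (1+r) = £273,784.53

£273,784.53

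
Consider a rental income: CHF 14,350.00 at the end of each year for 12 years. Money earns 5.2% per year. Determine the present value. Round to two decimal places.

This is an ordinary annuity: 12 payments of CHF 14,350.00 at the end of each year.
Periodic rate r = 0.052 per year.
PV = PMT × [(1 − (1+r)^−n)/r] = 14,350 × [1 − (1+r)^−12] / r = CHF 125,765.08

CHF 125,765.08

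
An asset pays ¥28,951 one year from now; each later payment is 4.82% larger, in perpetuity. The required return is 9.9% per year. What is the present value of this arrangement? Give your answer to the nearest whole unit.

¥569,902

Periodic rate r = 0.099 per year.
Growing perpetuity (Gordon): PV = PMT₁ / (r − g) = 28,951 / (r − 0.0482) = ¥569,902.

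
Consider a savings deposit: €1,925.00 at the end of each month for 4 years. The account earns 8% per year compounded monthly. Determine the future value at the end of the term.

This is an ordinary annuity: 48 deposits of €1,925.00 at the end of each month.
Periodic rate r = 0.08/12 per month; n is counted in months.
FV = PMT × [((1+r)^n − 1)/r] = 1,925 × [(1+r)^48 − 1] / r = €108,473.59

€108,473.59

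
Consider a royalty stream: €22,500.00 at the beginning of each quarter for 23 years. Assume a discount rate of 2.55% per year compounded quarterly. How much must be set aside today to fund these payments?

€1,572,405.32

This is an annuity due: 92 payments of €22,500.00 at the beginning of each quarter.
Periodic rate r = 0.0255/4 per quarter; n is counted in quarters.
PV = PMT × [(1 − (1+r)^−n)/r] × (1+r) = 22,500 × [1 − (1+r)^−92] / r × (1+r) = €1,572,405.32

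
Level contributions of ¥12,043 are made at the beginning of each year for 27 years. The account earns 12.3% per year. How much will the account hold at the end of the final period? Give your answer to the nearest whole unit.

This is an annuity due: 27 deposits of ¥12,043 at the beginning of each year.
Periodic rate r = 0.123 per year.
FV = PMT × [((1+r)^n − 1)/r] × (1+r) = 12,043 × [(1+r)^27 − 1] / r × (1+r) = ¥2,410,407

¥2,410,407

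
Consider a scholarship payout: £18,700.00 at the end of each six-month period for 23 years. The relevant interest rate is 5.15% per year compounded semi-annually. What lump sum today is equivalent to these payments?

£500,709.62

This is an ordinary annuity: 46 payments of £18,700.00 at the end of each six-month period.
Periodic rate r = 0.0515/2 per half-year; n is counted in half-years.
PV = PMT × [(1 − (1+r)^−n)/r] = 18,700 × [1 − (1+r)^−46] / r = £500,709.62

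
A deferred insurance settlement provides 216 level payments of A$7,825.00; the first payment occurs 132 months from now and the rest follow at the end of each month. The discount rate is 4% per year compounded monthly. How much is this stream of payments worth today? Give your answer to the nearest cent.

A$778,237.88

Ordinary annuity of 216 payments, first payment at period 132.
Periodic rate r = 0.04/12 per month; n is counted in months.
The ordinary-annuity PV formula values the stream one period before the first payment (period 131); discount that back 131 periods:
PV₀ = 7,825 × [1 − (1+r)^−216] / r × (1+r)^−131 = A$778,237.88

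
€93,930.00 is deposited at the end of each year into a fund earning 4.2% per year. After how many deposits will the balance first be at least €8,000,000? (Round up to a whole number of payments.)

Periodic rate r = 0.042 per year.
Ordinary annuity FV: 8,000,000 = 93,930 × [((1+r)^n − 1)/r].
(1+r)^n = 1 + 8,000,000 × r / 93,930, so n = ln(1 + 8,000,000·r/93,930) / ln(1+r) = 36.97.
Round up to a whole number of payments: n = 37.

37 payments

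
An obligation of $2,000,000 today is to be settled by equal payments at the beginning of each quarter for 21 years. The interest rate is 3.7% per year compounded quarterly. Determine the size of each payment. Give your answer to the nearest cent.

Level annuity due; solve PV = PMT × [(1 − (1+r)^−n)/r] × (1+r) for PMT.
Periodic rate r = 0.037/4 per quarter; n is counted in quarters.
With n = 84: PMT = 2,000,000 / ([(1 − (1+r)^−n)/r] × (1+r)) = $34,035.30

$34,035.30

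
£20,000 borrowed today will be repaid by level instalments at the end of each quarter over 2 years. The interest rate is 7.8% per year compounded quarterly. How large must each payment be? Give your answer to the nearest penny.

Level ordinary annuity; solve PV = PMT × [(1 − (1+r)^−n)/r] for PMT.
Periodic rate r = 0.078/4 per quarter; n is counted in quarters.
With n = 8: PMT = 20,000 / ([(1 − (1+r)^−n)/r]) = £2,724.32

£2,724.32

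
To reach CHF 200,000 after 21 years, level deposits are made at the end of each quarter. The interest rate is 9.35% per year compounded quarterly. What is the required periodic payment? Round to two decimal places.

CHF 783.73

Level ordinary annuity; solve FV = PMT × [((1+r)^n − 1)/r] for PMT.
Periodic rate r = 0.0935/4 per quarter; n is counted in quarters.
With n = 84: PMT = 200,000 / ([((1+r)^n − 1)/r]) = CHF 783.73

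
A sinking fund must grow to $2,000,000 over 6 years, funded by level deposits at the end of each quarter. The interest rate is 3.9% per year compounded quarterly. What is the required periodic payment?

$74,366.99

Level ordinary annuity; solve FV = PMT × [((1+r)^n − 1)/r] for PMT.
Periodic rate r = 0.039/4 per quarter; n is counted in quarters.
With n = 24: PMT = 2,000,000 / ([((1+r)^n − 1)/r]) = $74,366.99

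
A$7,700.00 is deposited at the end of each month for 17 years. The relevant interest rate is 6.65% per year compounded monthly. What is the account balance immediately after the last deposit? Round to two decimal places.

This is an ordinary annuity: 204 deposits of A$7,700.00 at the end of each month.
Periodic rate r = 0.0665/12 per month; n is counted in months.
FV = PMT × [((1+r)^n − 1)/r] = 7,700 × [(1+r)^204 − 1] / r = A$2,900,600.94

A$2,900,600.94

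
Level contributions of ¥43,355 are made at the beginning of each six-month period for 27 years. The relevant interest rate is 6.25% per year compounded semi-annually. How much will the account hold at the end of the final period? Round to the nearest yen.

¥6,106,433

This is an annuity due: 54 deposits of ¥43,355 at the beginning of each six-month period.
Periodic rate r = 0.0625/2 per half-year; n is counted in half-years.
FV = PMT × [((1+r)^n − 1)/r] × (1+r) = 43,355 × [(1+r)^54 − 1] / r × (1+r) = ¥6,106,433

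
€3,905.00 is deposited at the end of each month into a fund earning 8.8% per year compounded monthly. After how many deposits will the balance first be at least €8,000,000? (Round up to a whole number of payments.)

380 payments

Periodic rate r = 0.088/12 per month; n is counted in months.
Ordinary annuity FV: 8,000,000 = 3,905 × [((1+r)^n − 1)/r].
(1+r)^n = 1 + 8,000,000 × r / 3,905, so n = ln(1 + 8,000,000·r/3,905) / ln(1+r) = 379.67.
Round up to a whole number of payments: n = 380.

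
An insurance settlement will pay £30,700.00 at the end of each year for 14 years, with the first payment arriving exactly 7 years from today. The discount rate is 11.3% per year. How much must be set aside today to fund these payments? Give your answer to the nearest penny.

£110,991.77

Ordinary annuity of 14 payments, first payment at period 7.
Periodic rate r = 0.113 per year.
The ordinary-annuity PV formula values the stream one period before the first payment (period 6); discount that back 6 periods:
PV₀ = 30,700 × [1 − (1+r)^−14] / r × (1+r)^−6 = £110,991.77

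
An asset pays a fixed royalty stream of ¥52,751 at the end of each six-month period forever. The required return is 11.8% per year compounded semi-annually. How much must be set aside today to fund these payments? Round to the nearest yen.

Periodic rate r = 0.118/2 per half-year.
Level perpetuity: PV = PMT / r = 52,751 / (0.118/2) = ¥894,085.

¥894,085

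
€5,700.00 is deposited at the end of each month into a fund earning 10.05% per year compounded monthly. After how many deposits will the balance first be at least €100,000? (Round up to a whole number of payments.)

17 payments

Periodic rate r = 0.1005/12 per month; n is counted in months.
Ordinary annuity FV: 100,000 = 5,700 × [((1+r)^n − 1)/r].
(1+r)^n = 1 + 100,000 × r / 5,700, so n = ln(1 + 100,000·r/5,700) / ln(1+r) = 16.44.
Round up to a whole number of payments: n = 17.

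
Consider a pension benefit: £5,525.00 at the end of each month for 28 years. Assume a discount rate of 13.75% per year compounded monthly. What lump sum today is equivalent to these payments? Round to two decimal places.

This is an ordinary annuity: 336 payments of £5,525.00 at the end of each month.
Periodic rate r = 0.1375/12 per month; n is counted in months.
PV = PMT × [(1 − (1+r)^−n)/r] = 5,525 × [1 − (1+r)^−336] / r = £471,694.03

£471,694.03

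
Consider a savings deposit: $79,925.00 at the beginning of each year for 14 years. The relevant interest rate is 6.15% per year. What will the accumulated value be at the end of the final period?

This is an annuity due: 14 deposits of $79,925.00 at the beginning of each year.
Periodic rate r = 0.0615 per year.
FV = PMT × [((1+r)^n − 1)/r] × (1+r) = 79,925 × [(1+r)^14 − 1] / r × (1+r) = $1,801,802.61

$1,801,802.61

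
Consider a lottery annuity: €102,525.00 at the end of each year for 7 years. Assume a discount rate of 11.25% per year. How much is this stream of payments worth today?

This is an ordinary annuity: 7 payments of €102,525.00 at the end of each year.
Periodic rate r = 0.1125 per year.
PV = PMT × [(1 − (1+r)^−n)/r] = 102,525 × [1 − (1+r)^−7] / r = €479,240.45

€479,240.45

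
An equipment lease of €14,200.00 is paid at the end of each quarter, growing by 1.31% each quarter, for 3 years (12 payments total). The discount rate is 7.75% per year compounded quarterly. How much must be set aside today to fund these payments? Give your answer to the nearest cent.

Periodic rate r = 0.0775/4 per quarter; n is counted in quarters.
Growing ordinary annuity: PV = PMT₁ × [1 − ((1+g)/(1+r))^n] / (r − g) = 14,200 × [1 − ((1+0.0131)/(1+r))^12] / (r − 0.0131) = €161,616.29.

€161,616.29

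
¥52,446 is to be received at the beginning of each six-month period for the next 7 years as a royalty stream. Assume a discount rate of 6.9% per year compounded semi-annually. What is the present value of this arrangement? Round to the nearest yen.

¥594,489

This is an annuity due: 14 payments of ¥52,446 at the beginning of each six-month period.
Periodic rate r = 0.069/2 per half-year; n is counted in half-years.
PV = PMT × [(1 − (1+r)^−n)/r] × (1+r) = 52,446 × [1 − (1+r)^−14] / r × (1+r) = ¥594,489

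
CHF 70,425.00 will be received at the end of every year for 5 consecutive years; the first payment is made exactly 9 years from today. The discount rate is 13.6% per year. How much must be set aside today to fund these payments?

Ordinary annuity of 5 payments, first payment at period 9.
Periodic rate r = 0.136 per year.
The ordinary-annuity PV formula values the stream one period before the first payment (period 8); discount that back 8 periods:
PV₀ = 70,425 × [1 − (1+r)^−5] / r × (1+r)^−8 = CHF 88,018.10

CHF 88,018.10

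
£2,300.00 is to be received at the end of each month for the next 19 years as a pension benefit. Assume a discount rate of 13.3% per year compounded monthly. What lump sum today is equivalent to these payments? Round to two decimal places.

This is an ordinary annuity: 228 payments of £2,300.00 at the end of each month.
Periodic rate r = 0.133/12 per month; n is counted in months.
PV = PMT × [(1 − (1+r)^−n)/r] = 2,300 × [1 − (1+r)^−228] / r = £190,706.29

£190,706.29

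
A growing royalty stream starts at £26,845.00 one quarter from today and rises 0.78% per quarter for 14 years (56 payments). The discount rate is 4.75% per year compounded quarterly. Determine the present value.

£1,332,459.03

Periodic rate r = 0.0475/4 per quarter; n is counted in quarters.
Growing ordinary annuity: PV = PMT₁ × [1 − ((1+g)/(1+r))^n] / (r − g) = 26,845 × [1 − ((1+0.0078)/(1+r))^56] / (r − 0.0078) = £1,332,459.03.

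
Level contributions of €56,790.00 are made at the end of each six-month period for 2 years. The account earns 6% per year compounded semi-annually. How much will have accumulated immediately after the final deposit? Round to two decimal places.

This is an ordinary annuity: 4 deposits of €56,790.00 at the end of each six-month period.
Periodic rate r = 0.06/2 per half-year; n is counted in half-years.
FV = PMT × [((1+r)^n − 1)/r] = 56,790 × [(1+r)^4 − 1] / r = €237,588.18

€237,588.18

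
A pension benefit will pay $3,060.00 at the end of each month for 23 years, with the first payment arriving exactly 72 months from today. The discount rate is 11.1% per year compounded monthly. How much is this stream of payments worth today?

Ordinary annuity of 276 payments, first payment at period 72.
Periodic rate r = 0.111/12 per month; n is counted in months.
The ordinary-annuity PV formula values the stream one period before the first payment (period 71); discount that back 71 periods:
PV₀ = 3,060 × [1 − (1+r)^−276] / r × (1+r)^−71 = $158,503.00

$158,503.00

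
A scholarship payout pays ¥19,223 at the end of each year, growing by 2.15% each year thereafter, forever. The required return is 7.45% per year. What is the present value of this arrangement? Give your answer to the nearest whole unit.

¥362,698

Periodic rate r = 0.0745 per year.
Growing perpetuity (Gordon): PV = PMT₁ / (r − g) = 19,223 / (r − 0.0215) = ¥362,698.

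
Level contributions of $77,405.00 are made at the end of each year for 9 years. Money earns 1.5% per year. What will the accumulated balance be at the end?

$739,940.07

This is an ordinary annuity: 9 deposits of $77,405.00 at the end of each year.
Periodic rate r = 0.015 per year.
FV = PMT × [((1+r)^n − 1)/r] = 77,405 × [(1+r)^9 − 1] / r = $739,940.07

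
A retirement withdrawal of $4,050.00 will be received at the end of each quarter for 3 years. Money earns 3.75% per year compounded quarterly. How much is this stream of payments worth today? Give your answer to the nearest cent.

This is an ordinary annuity: 12 payments of $4,050.00 at the end of each quarter.
Periodic rate r = 0.0375/4 per quarter; n is counted in quarters.
PV = PMT × [(1 − (1+r)^−n)/r] = 4,050 × [1 − (1+r)^−12] / r = $45,763.58

$45,763.58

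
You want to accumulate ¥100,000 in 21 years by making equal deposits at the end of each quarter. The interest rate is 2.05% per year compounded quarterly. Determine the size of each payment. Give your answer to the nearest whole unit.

¥956

Level ordinary annuity; solve FV = PMT × [((1+r)^n − 1)/r] for PMT.
Periodic rate r = 0.0205/4 per quarter; n is counted in quarters.
With n = 84: PMT = 100,000 / ([((1+r)^n − 1)/r]) = ¥956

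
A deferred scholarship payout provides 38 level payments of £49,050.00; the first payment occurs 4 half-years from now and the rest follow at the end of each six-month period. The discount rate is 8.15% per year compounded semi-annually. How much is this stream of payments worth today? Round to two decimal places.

£833,706.54

Ordinary annuity of 38 payments, first payment at period 4.
Periodic rate r = 0.0815/2 per half-year; n is counted in half-years.
The ordinary-annuity PV formula values the stream one period before the first payment (period 3); discount that back 3 periods:
PV₀ = 49,050 × [1 − (1+r)^−38] / r × (1+r)^−3 = £833,706.54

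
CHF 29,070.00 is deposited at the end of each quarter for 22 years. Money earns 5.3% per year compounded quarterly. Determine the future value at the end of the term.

This is an ordinary annuity: 88 deposits of CHF 29,070.00 at the end of each quarter.
Periodic rate r = 0.053/4 per quarter; n is counted in quarters.
FV = PMT × [((1+r)^n − 1)/r] = 29,070 × [(1+r)^88 − 1] / r = CHF 4,793,042.60

CHF 4,793,042.60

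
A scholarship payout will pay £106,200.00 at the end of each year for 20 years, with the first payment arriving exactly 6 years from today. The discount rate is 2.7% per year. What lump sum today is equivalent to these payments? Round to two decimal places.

£1,422,084.30

Ordinary annuity of 20 payments, first payment at period 6.
Periodic rate r = 0.027 per year.
The ordinary-annuity PV formula values the stream one period before the first payment (period 5); discount that back 5 periods:
PV₀ = 106,200 × [1 − (1+r)^−20] / r × (1+r)^−5 = £1,422,084.30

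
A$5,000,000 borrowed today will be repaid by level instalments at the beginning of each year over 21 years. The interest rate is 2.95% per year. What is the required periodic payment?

Level annuity due; solve PV = PMT × [(1 − (1+r)^−n)/r] × (1+r) for PMT.
Periodic rate r = 0.0295 per year.
With n = 21: PMT = 5,000,000 / ([(1 − (1+r)^−n)/r] × (1+r)) = A$313,548.76

A$313,548.76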